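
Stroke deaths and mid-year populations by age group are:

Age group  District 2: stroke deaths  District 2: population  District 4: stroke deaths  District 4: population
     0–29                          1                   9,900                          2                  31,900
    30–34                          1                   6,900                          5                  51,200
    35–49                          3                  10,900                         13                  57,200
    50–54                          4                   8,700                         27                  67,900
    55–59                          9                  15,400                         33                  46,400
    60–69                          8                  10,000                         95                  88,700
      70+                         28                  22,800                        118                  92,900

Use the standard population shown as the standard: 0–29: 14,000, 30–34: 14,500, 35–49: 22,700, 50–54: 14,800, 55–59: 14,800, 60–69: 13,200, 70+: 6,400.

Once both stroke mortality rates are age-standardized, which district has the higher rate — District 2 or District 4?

District 4

Age-specific rates per 100,000 for District 2: 10.10, 14.49, 27.52, 45.98, 58.44, 80.00, 122.81.
For District 4: 6.27, 9.77, 22.73, 39.76, 71.12, 107.10, 127.02.
Standard total = 100,400; weights = 0.1394, 0.1444, 0.2261, 0.1474, 0.1474, 0.1315, 0.0637.
District 2: 0.1394×10.10 + 0.1444×14.49 + 0.2261×27.52 + 0.1474×45.98 + 0.1474×58.44 + 0.1315×80.00 + 0.0637×122.81 = 43.4630 per 100,000.
District 4: 0.1394×6.27 + 0.1444×9.77 + 0.2261×22.73 + 0.1474×39.76 + 0.1474×71.12 + 0.1315×107.10 + 0.0637×127.02 = 45.9468 per 100,000.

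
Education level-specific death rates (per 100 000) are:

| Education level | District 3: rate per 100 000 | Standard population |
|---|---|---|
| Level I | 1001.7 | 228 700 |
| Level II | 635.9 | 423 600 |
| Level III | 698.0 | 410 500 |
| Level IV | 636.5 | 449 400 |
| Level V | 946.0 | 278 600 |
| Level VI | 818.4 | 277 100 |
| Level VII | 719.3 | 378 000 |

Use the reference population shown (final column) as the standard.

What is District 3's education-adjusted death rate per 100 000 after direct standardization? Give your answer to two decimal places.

Standard total = 2 445 900; weights = 0.0935, 0.1732, 0.1678, 0.1837, 0.1139, 0.1133, 0.1545.
Standardized rate: 0.0935×1001.7 + 0.1732×635.9 + 0.1678×698.0 + 0.1837×636.5 + 0.1139×946.0 + 0.1133×818.4 + 0.1545×719.3 = 749.5228 per 100 000.

749.52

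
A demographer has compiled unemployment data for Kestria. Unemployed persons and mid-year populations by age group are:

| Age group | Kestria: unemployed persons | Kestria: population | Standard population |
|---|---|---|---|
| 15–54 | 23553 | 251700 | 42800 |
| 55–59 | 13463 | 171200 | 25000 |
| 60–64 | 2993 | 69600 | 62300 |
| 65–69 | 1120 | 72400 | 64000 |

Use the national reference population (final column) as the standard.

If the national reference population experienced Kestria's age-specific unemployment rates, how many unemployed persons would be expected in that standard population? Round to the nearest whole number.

Age-specific rates per 1000 for Kestria: 93.576, 78.639, 43.003, 15.470.
Expected unemployed persons = Σ (standard pop × age-specific rate ÷ 1000)
= 42800×93.576/1000 + 25000×78.639/1000 + 62300×43.003/1000 + 64000×15.470/1000
= 4005.04 + 1965.98 + 2679.08 + 990.06 = 9640.15.

9640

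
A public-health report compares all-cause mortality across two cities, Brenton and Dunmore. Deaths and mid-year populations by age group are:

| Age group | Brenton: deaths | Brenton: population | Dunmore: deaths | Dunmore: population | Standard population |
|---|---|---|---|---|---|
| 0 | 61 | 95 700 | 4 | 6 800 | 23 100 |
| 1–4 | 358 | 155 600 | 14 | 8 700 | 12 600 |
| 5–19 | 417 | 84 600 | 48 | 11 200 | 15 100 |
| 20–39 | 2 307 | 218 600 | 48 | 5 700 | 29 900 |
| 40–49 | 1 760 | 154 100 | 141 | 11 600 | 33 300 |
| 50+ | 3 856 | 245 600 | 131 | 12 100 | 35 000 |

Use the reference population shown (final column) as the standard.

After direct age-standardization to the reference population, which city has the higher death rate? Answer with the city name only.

Age-specific rates per 100 000 for Brenton: 63.74, 230.08, 492.91, 1055.35, 1142.12, 1570.03.
For Dunmore: 58.82, 160.92, 428.57, 842.11, 1215.52, 1082.64.
Standard total = 149 000; weights = 0.1550, 0.0846, 0.1013, 0.2007, 0.2235, 0.2349.
Brenton: 0.1550×63.74 + 0.0846×230.08 + 0.1013×492.91 + 0.2007×1055.35 + 0.2235×1142.12 + 0.2349×1570.03 = 915.1202 per 100 000.
Dunmore: 0.1550×58.82 + 0.0846×160.92 + 0.1013×428.57 + 0.2007×842.11 + 0.2235×1215.52 + 0.2349×1082.64 = 761.1146 per 100 000.

Brenton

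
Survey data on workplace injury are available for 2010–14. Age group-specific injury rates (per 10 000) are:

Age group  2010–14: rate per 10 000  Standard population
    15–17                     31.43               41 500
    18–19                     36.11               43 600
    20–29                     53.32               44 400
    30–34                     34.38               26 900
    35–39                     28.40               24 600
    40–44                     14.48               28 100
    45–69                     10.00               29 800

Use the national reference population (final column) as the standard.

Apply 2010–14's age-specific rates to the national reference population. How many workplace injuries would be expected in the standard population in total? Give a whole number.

757

Expected workplace injuries = Σ (standard pop × age-specific rate ÷ 10 000)
= 41 500×31.43/10 000 + 43 600×36.11/10 000 + 44 400×53.32/10 000 + 26 900×34.38/10 000 + 24 600×28.40/10 000 + 28 100×14.48/10 000 + 29 800×10.00/10 000
= 130.43 + 157.44 + 236.74 + 92.48 + 69.86 + 40.69 + 29.80 = 757.45.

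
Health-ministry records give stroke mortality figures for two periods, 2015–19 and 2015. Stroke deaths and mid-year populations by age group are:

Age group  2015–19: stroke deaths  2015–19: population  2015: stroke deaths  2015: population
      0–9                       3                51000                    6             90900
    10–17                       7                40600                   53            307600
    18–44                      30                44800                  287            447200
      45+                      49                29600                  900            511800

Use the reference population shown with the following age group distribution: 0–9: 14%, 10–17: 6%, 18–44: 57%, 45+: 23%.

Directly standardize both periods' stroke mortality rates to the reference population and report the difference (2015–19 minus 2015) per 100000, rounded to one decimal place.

Age-specific rates per 100000 for 2015–19: 5.88, 17.24, 66.96, 165.54.
For 2015: 6.60, 17.23, 64.18, 175.85.
Standard weights: 0.14, 0.06, 0.57, 0.23.
2015–19: 0.1400×5.88 + 0.0600×17.24 + 0.5700×66.96 + 0.2300×165.54 = 78.1020 per 100000.
2015: 0.1400×6.60 + 0.0600×17.23 + 0.5700×64.18 + 0.2300×175.85 = 78.9843 per 100000.
Difference = 78.1020 − 78.9843 = -0.8824.

-0.9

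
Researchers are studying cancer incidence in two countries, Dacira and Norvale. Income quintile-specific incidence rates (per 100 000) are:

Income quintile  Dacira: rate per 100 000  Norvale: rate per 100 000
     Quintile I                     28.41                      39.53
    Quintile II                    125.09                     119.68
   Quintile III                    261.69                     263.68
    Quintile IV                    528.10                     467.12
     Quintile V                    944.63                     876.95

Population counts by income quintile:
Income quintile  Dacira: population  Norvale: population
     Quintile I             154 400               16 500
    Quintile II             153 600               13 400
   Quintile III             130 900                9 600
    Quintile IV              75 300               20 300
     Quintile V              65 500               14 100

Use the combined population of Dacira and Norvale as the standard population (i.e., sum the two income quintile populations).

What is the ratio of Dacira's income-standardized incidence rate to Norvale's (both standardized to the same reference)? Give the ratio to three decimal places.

1.056

Combined standard total = 653 600; weights = 0.2615, 0.2555, 0.2150, 0.1463, 0.1218.
Dacira: 0.2615×28.41 + 0.2555×125.09 + 0.2150×261.69 + 0.1463×528.10 + 0.1218×944.63 = 287.9309 per 100 000.
Norvale: 0.2615×39.53 + 0.2555×119.68 + 0.2150×263.68 + 0.1463×467.12 + 0.1218×876.95 = 272.7221 per 100 000.
Ratio = 287.9309 ÷ 272.7221 = 1.05577.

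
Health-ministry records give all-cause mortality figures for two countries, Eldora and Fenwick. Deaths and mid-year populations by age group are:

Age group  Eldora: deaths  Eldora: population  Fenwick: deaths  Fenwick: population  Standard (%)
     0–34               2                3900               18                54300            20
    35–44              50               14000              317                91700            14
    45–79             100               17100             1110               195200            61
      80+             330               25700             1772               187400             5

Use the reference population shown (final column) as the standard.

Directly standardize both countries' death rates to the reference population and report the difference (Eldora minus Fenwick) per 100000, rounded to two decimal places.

Age-specific rates per 100000 for Eldora: 51.28, 357.14, 584.80, 1284.05.
For Fenwick: 33.15, 345.69, 568.65, 945.57.
Standard weights: 0.20, 0.14, 0.61, 0.05.
Eldora: 0.2000×51.28 + 0.1400×357.14 + 0.6100×584.80 + 0.0500×1284.05 = 481.1839 per 100000.
Fenwick: 0.2000×33.15 + 0.1400×345.69 + 0.6100×568.65 + 0.0500×945.57 = 449.1803 per 100000.
Difference = 481.1839 − 449.1803 = 32.0036.

32.00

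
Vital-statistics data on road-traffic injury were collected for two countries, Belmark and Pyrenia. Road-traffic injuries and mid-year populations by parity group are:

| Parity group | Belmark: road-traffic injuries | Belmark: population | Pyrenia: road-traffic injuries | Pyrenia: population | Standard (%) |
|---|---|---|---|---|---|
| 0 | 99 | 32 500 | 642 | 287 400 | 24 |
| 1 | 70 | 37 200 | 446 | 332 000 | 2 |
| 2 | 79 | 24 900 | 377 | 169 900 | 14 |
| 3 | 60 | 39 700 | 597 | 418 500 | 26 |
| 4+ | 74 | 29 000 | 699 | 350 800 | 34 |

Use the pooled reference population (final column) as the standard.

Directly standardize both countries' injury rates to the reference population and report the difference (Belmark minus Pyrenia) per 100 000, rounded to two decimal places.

Parity-specific rates per 100 000 for Belmark: 304.62, 188.17, 317.27, 151.13, 255.17.
For Pyrenia: 223.38, 134.34, 221.90, 142.65, 199.26.
Standard weights: 0.24, 0.02, 0.14, 0.26, 0.34.
Belmark: 0.2400×304.62 + 0.0200×188.17 + 0.1400×317.27 + 0.2600×151.13 + 0.3400×255.17 = 247.3421 per 100 000.
Pyrenia: 0.2400×223.38 + 0.0200×134.34 + 0.1400×221.90 + 0.2600×142.65 + 0.3400×199.26 = 192.2014 per 100 000.
Difference = 247.3421 − 192.2014 = 55.1408.

55.14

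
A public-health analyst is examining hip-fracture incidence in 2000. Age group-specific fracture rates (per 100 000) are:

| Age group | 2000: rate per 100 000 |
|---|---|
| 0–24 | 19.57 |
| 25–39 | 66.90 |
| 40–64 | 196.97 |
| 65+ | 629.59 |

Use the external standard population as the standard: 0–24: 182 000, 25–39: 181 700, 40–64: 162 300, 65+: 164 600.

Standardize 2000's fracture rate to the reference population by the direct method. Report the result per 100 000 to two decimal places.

219.11

Standard total = 690 600; weights = 0.2635, 0.2631, 0.2350, 0.2383.
Standardized rate: 0.2635×19.57 + 0.2631×66.90 + 0.2350×196.97 + 0.2383×629.59 = 219.1083 per 100 000.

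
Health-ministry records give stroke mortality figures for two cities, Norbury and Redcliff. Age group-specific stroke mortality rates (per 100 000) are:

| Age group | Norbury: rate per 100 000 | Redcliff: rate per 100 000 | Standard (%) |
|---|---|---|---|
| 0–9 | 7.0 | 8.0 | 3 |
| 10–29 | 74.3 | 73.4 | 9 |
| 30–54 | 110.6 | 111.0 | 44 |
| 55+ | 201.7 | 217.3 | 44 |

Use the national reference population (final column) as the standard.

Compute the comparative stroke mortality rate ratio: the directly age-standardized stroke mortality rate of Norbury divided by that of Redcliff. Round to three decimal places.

Standard weights: 0.03, 0.09, 0.44, 0.44.
Norbury: 0.0300×7.0 + 0.0900×74.3 + 0.4400×110.6 + 0.4400×201.7 = 144.3090 per 100 000.
Redcliff: 0.0300×8.0 + 0.0900×73.4 + 0.4400×111.0 + 0.4400×217.3 = 151.2980 per 100 000.
Ratio = 144.3090 ÷ 151.2980 = 0.95381.

0.954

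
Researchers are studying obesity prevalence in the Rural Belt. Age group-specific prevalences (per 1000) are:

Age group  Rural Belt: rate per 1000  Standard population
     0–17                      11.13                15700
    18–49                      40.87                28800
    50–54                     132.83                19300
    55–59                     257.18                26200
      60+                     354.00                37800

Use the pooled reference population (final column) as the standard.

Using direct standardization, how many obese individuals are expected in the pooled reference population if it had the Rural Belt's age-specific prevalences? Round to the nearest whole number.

Expected obese individuals = Σ (standard pop × age-specific rate ÷ 1000)
= 15700×11.13/1000 + 28800×40.87/1000 + 19300×132.83/1000 + 26200×257.18/1000 + 37800×354.00/1000
= 174.74 + 1177.06 + 2563.62 + 6738.12 + 13381.20 = 24034.73.

24035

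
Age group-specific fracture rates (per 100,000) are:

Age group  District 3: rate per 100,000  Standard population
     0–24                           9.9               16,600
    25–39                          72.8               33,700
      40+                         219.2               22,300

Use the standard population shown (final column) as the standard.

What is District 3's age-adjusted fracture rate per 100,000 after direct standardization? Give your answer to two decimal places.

103.39

Standard total = 72,600; weights = 0.2287, 0.4642, 0.3072.
Standardized rate: 0.2287×9.9 + 0.4642×72.8 + 0.3072×219.2 = 103.3865 per 100,000.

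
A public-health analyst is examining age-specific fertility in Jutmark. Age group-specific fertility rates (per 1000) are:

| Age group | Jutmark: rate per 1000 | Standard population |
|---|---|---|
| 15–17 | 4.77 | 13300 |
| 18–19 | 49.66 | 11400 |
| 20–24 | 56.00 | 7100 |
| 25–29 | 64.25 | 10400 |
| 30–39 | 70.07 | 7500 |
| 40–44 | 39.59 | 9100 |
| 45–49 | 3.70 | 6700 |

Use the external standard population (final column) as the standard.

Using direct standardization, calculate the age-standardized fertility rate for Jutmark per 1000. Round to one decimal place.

Standard total = 65500; weights = 0.2031, 0.1740, 0.1084, 0.1588, 0.1145, 0.1389, 0.1023.
Standardized rate: 0.2031×4.77 + 0.1740×49.66 + 0.1084×56.00 + 0.1588×64.25 + 0.1145×70.07 + 0.1389×39.59 + 0.1023×3.70 = 39.7855 per 1000.

39.8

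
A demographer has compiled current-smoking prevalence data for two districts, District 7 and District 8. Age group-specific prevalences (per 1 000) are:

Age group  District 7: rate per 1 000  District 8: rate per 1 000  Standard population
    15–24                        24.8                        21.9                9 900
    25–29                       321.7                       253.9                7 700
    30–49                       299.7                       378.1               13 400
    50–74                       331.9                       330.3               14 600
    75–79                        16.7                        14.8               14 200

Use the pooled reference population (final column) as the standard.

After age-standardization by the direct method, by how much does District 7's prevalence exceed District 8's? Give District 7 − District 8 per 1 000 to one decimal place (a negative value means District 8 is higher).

Standard total = 59 800; weights = 0.1656, 0.1288, 0.2241, 0.2441, 0.2375.
District 7: 0.1656×24.8 + 0.1288×321.7 + 0.2241×299.7 + 0.2441×331.9 + 0.2375×16.7 = 197.6834 per 1 000.
District 8: 0.1656×21.9 + 0.1288×253.9 + 0.2241×378.1 + 0.2441×330.3 + 0.2375×14.8 = 205.1993 per 1 000.
Difference = 197.6834 − 205.1993 = -7.5159.

-7.5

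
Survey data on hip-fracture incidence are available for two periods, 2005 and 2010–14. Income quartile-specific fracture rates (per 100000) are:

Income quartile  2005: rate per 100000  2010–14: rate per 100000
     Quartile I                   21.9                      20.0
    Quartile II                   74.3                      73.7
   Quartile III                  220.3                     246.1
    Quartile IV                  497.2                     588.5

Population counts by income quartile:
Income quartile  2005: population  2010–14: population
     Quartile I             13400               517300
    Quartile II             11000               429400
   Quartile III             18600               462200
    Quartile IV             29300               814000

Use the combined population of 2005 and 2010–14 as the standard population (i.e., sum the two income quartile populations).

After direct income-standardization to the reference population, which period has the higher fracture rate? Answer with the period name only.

2010–14

Combined standard total = 2295200; weights = 0.2312, 0.1919, 0.2095, 0.3674.
2005: 0.2312×21.9 + 0.1919×74.3 + 0.2095×220.3 + 0.3674×497.2 = 248.1496 per 100000.
2010–14: 0.2312×20.0 + 0.1919×73.7 + 0.2095×246.1 + 0.3674×588.5 = 286.5451 per 100000.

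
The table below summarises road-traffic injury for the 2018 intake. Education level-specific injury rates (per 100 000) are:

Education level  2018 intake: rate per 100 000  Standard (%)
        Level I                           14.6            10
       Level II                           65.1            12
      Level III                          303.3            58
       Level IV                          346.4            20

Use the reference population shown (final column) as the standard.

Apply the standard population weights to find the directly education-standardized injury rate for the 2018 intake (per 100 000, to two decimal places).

254.47

Standard weights: 0.10, 0.12, 0.58, 0.20.
Standardized rate: 0.1000×14.6 + 0.1200×65.1 + 0.5800×303.3 + 0.2000×346.4 = 254.4660 per 100 000.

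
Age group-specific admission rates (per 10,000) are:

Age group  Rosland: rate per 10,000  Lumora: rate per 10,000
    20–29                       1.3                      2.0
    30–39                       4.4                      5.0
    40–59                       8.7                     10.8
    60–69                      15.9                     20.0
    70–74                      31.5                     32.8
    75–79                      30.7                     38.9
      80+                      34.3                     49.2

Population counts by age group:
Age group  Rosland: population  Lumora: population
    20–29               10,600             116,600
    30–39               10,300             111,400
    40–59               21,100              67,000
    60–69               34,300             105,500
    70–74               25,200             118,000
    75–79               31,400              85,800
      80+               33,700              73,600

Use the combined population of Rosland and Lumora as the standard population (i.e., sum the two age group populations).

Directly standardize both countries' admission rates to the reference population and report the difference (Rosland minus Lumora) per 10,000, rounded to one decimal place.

Combined standard total = 844,500; weights = 0.1506, 0.1441, 0.1043, 0.1655, 0.1696, 0.1388, 0.1271.
Rosland: 0.1506×1.3 + 0.1441×4.4 + 0.1043×8.7 + 0.1655×15.9 + 0.1696×31.5 + 0.1388×30.7 + 0.1271×34.3 = 18.3296 per 10,000.
Lumora: 0.1506×2.0 + 0.1441×5.0 + 0.1043×10.8 + 0.1655×20.0 + 0.1696×32.8 + 0.1388×38.9 + 0.1271×49.2 = 22.6709 per 10,000.
Difference = 18.3296 − 22.6709 = -4.3413.

-4.3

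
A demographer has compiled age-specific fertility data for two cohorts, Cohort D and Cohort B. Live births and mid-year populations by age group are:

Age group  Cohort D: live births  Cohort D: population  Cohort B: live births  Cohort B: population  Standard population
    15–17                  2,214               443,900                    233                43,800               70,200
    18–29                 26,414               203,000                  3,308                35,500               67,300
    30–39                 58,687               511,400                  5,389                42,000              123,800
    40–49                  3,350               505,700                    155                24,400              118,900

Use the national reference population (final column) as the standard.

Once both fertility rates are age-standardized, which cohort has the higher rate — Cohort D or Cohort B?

Cohort D

Age-specific rates per 1,000 for Cohort D: 4.988, 130.118, 114.758, 6.624.
For Cohort B: 5.320, 93.183, 128.310, 6.352.
Standard total = 380,200; weights = 0.1846, 0.1770, 0.3256, 0.3127.
Cohort D: 0.1846×4.988 + 0.1770×130.118 + 0.3256×114.758 + 0.3127×6.624 = 63.3922 per 1,000.
Cohort B: 0.1846×5.320 + 0.1770×93.183 + 0.3256×128.310 + 0.3127×6.352 = 61.2433 per 1,000.
The crude rates (54.49 vs 62.35) would put Cohort B higher, but that reflects its age composition; once standardized to a common age structure, Cohort D has the higher underlying rate.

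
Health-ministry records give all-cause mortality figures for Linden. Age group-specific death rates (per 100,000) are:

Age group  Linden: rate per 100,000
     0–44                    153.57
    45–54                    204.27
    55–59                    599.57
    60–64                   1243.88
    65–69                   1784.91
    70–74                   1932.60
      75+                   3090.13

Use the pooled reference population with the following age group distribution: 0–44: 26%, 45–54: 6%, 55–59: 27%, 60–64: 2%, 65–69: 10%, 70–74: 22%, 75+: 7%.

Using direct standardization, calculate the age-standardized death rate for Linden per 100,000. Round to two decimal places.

1058.92

Standard weights: 0.26, 0.06, 0.27, 0.02, 0.10, 0.22, 0.07.
Standardized rate: 0.2600×153.57 + 0.0600×204.27 + 0.2700×599.57 + 0.0200×1243.88 + 0.1000×1784.91 + 0.2200×1932.60 + 0.0700×3090.13 = 1058.9180 per 100,000.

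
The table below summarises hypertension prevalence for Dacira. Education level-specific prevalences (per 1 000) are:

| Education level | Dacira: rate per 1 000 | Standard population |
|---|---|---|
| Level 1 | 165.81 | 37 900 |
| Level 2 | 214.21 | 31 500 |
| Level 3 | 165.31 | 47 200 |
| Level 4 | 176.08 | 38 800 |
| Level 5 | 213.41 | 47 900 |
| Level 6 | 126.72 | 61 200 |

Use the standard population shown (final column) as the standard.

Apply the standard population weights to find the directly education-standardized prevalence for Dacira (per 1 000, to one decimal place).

Standard total = 264 500; weights = 0.1433, 0.1191, 0.1784, 0.1467, 0.1811, 0.2314.
Standardized rate: 0.1433×165.81 + 0.1191×214.21 + 0.1784×165.31 + 0.1467×176.08 + 0.1811×213.41 + 0.2314×126.72 = 172.5669 per 1 000.

172.6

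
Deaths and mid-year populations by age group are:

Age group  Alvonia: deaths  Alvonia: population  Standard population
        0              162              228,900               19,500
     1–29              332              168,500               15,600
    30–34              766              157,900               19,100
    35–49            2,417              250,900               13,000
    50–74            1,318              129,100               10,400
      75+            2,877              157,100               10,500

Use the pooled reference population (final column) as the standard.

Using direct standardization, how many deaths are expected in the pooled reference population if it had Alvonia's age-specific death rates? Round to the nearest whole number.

Age-specific rates per 1,000 for Alvonia: 0.708, 1.970, 4.851, 9.633, 10.209, 18.313.
Expected deaths = Σ (standard pop × age-specific rate ÷ 1,000)
= 19,500×0.708/1,000 + 15,600×1.970/1,000 + 19,100×4.851/1,000 + 13,000×9.633/1,000 + 10,400×10.209/1,000 + 10,500×18.313/1,000
= 13.80 + 30.74 + 92.66 + 125.23 + 106.18 + 192.29 = 560.89.

561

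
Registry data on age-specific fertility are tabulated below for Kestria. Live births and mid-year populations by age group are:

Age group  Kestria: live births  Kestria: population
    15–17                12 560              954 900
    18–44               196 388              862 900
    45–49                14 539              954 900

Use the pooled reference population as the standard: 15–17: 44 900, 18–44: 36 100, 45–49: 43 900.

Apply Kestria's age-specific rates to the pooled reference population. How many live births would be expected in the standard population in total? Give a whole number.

9475

Age-specific rates per 1 000 for Kestria: 13.153, 227.591, 15.226.
Expected live births = Σ (standard pop × age-specific rate ÷ 1 000)
= 44 900×13.153/1 000 + 36 100×227.591/1 000 + 43 900×15.226/1 000
= 590.58 + 8216.02 + 668.41 = 9475.01.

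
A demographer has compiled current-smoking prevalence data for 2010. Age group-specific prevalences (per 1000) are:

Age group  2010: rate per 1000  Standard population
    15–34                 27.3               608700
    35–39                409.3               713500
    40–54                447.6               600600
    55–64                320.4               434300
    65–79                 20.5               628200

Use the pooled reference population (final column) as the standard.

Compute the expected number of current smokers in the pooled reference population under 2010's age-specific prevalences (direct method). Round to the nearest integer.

Expected current smokers = Σ (standard pop × age-specific rate ÷ 1000)
= 608700×27.3/1000 + 713500×409.3/1000 + 600600×447.6/1000 + 434300×320.4/1000 + 628200×20.5/1000
= 16617.51 + 292035.55 + 268828.56 + 139149.72 + 12878.10 = 729509.44.

729509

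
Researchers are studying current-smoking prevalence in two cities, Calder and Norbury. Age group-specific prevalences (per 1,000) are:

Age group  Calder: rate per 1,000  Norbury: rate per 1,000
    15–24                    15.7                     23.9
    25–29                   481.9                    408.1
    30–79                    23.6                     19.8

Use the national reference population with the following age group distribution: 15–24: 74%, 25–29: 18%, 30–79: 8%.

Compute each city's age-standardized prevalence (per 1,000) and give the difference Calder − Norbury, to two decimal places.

7.52

Standard weights: 0.74, 0.18, 0.08.
Calder: 0.7400×15.7 + 0.1800×481.9 + 0.0800×23.6 = 100.2480 per 1,000.
Norbury: 0.7400×23.9 + 0.1800×408.1 + 0.0800×19.8 = 92.7280 per 1,000.
Difference = 100.2480 − 92.7280 = 7.5200.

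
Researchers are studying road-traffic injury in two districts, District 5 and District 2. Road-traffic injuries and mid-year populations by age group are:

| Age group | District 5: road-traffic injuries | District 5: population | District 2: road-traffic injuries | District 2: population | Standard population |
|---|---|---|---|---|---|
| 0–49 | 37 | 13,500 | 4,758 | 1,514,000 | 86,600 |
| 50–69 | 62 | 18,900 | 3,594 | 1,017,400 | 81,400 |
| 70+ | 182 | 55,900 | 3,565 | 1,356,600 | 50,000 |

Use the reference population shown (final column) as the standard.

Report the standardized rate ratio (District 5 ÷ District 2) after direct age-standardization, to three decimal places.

Age-specific rates per 100,000 for District 5: 274.07, 328.04, 325.58.
For District 2: 314.27, 353.25, 262.79.
Standard total = 218,000; weights = 0.3972, 0.3734, 0.2294.
District 5: 0.3972×274.07 + 0.3734×328.04 + 0.2294×325.58 = 306.0391 per 100,000.
District 2: 0.3972×314.27 + 0.3734×353.25 + 0.2294×262.79 = 317.0174 per 100,000.
Ratio = 306.0391 ÷ 317.0174 = 0.96537.

0.965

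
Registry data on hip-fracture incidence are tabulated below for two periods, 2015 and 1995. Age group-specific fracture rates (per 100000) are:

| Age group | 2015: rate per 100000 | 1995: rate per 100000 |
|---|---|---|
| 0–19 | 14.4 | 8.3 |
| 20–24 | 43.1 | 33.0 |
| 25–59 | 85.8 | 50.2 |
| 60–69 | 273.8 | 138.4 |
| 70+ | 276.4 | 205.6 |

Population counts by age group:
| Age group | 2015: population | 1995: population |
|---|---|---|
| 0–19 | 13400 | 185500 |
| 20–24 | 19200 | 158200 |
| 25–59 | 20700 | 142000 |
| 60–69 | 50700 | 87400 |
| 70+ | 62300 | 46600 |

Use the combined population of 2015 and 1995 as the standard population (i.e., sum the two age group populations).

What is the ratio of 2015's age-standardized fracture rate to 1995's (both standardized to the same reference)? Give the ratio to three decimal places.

Combined standard total = 786000; weights = 0.2531, 0.2257, 0.2070, 0.1757, 0.1385.
2015: 0.2531×14.4 + 0.2257×43.1 + 0.2070×85.8 + 0.1757×273.8 + 0.1385×276.4 = 117.5337 per 100000.
1995: 0.2531×8.3 + 0.2257×33.0 + 0.2070×50.2 + 0.1757×138.4 + 0.1385×205.6 = 72.7424 per 100000.
Ratio = 117.5337 ÷ 72.7424 = 1.61575.

1.616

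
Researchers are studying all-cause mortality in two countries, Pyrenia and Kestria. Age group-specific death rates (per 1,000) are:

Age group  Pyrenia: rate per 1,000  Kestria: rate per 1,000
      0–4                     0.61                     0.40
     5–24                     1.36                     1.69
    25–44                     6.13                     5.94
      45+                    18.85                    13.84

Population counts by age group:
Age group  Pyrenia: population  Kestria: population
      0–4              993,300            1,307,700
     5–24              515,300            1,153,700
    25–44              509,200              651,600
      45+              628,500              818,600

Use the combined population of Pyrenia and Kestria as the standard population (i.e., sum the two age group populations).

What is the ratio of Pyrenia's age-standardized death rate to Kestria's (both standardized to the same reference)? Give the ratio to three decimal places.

Combined standard total = 6,577,900; weights = 0.3498, 0.2537, 0.1765, 0.2200.
Pyrenia: 0.3498×0.61 + 0.2537×1.36 + 0.1765×6.13 + 0.2200×18.85 = 5.7871 per 1,000.
Kestria: 0.3498×0.40 + 0.2537×1.69 + 0.1765×5.94 + 0.2200×13.84 = 4.6617 per 1,000.
Ratio = 5.7871 ÷ 4.6617 = 1.24142.

1.241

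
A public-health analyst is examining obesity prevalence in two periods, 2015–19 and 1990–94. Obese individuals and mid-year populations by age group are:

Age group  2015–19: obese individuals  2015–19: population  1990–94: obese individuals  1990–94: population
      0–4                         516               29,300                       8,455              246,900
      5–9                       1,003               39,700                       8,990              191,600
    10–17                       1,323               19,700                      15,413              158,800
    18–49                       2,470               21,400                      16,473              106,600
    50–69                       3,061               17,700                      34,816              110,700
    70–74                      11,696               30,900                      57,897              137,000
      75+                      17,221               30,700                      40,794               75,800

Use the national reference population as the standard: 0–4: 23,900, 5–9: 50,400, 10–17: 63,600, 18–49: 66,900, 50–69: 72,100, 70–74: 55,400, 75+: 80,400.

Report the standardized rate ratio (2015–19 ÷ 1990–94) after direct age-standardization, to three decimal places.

0.846

Age-specific rates per 1,000 for 2015–19: 17.611, 25.264, 67.157, 115.421, 172.938, 378.511, 560.945.
For 1990–94: 34.245, 46.921, 97.059, 154.531, 314.508, 422.606, 538.179.
Standard total = 412,700; weights = 0.0579, 0.1221, 0.1541, 0.1621, 0.1747, 0.1342, 0.1948.
2015–19: 0.0579×17.611 + 0.1221×25.264 + 0.1541×67.157 + 0.1621×115.421 + 0.1747×172.938 + 0.1342×378.511 + 0.1948×560.945 = 223.4683 per 1,000.
1990–94: 0.0579×34.245 + 0.1221×46.921 + 0.1541×97.059 + 0.1621×154.531 + 0.1747×314.508 + 0.1342×422.606 + 0.1948×538.179 = 264.2412 per 1,000.
Ratio = 223.4683 ÷ 264.2412 = 0.84570.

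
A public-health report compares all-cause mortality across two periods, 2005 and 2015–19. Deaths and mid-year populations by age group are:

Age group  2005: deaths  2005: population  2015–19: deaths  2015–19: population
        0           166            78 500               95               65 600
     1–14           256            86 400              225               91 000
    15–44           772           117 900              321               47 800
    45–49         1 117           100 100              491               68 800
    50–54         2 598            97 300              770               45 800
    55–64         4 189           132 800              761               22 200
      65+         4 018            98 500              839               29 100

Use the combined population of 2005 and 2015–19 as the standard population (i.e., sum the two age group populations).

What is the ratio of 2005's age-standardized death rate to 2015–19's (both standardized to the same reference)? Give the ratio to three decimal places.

Age-specific rates per 100 000 for 2005: 211.46, 296.30, 654.79, 1115.88, 2670.09, 3154.37, 4079.19.
For 2015–19: 144.82, 247.25, 671.55, 713.66, 1681.22, 3427.93, 2883.16.
Combined standard total = 1 081 800; weights = 0.1332, 0.1640, 0.1532, 0.1561, 0.1323, 0.1433, 0.1180.
2005: 0.1332×211.46 + 0.1640×296.30 + 0.1532×654.79 + 0.1561×1115.88 + 0.1323×2670.09 + 0.1433×3154.37 + 0.1180×4079.19 = 1637.5749 per 100 000.
2015–19: 0.1332×144.82 + 0.1640×247.25 + 0.1532×671.55 + 0.1561×713.66 + 0.1323×1681.22 + 0.1433×3427.93 + 0.1180×2883.16 = 1327.7382 per 100 000.
Ratio = 1637.5749 ÷ 1327.7382 = 1.23336.

1.233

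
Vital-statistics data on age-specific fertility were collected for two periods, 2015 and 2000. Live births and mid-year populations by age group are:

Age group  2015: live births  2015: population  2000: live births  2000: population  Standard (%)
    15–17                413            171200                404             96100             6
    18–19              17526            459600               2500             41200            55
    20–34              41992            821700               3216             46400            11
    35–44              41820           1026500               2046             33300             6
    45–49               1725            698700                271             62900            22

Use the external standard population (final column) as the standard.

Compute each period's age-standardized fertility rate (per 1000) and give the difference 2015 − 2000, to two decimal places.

-16.16

Age-specific rates per 1000 for 2015: 2.412, 38.133, 51.104, 40.740, 2.469.
For 2000: 4.204, 60.680, 69.310, 61.441, 4.308.
Standard weights: 0.06, 0.55, 0.11, 0.06, 0.22.
2015: 0.0600×2.412 + 0.5500×38.133 + 0.1100×51.104 + 0.0600×40.740 + 0.2200×2.469 = 29.7270 per 1000.
2000: 0.0600×4.204 + 0.5500×60.680 + 0.1100×69.310 + 0.0600×61.441 + 0.2200×4.308 = 45.8845 per 1000.
Difference = 29.7270 − 45.8845 = -16.1575.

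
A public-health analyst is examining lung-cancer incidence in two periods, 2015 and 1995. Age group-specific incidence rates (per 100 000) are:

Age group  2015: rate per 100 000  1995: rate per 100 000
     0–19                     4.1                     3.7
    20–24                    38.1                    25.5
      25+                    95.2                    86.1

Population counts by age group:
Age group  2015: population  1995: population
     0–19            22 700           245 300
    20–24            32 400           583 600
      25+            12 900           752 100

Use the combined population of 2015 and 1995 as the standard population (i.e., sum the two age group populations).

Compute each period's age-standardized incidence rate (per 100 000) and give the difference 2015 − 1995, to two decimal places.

8.99

Combined standard total = 1 649 000; weights = 0.1625, 0.3736, 0.4639.
2015: 0.1625×4.1 + 0.3736×38.1 + 0.4639×95.2 = 59.0639 per 100 000.
1995: 0.1625×3.7 + 0.3736×25.5 + 0.4639×86.1 = 50.0704 per 100 000.
Difference = 59.0639 − 50.0704 = 8.9935.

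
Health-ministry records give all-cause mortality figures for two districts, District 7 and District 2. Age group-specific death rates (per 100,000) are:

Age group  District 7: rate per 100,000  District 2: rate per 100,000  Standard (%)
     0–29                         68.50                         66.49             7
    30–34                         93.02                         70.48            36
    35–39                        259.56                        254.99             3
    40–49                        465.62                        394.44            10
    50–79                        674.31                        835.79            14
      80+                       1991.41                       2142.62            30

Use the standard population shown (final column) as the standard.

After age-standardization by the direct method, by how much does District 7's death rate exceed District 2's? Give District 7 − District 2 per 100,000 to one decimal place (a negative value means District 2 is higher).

-52.5

Standard weights: 0.07, 0.36, 0.03, 0.10, 0.14, 0.30.
District 7: 0.0700×68.50 + 0.3600×93.02 + 0.0300×259.56 + 0.1000×465.62 + 0.1400×674.31 + 0.3000×1991.41 = 784.4574 per 100,000.
District 2: 0.0700×66.49 + 0.3600×70.48 + 0.0300×254.99 + 0.1000×394.44 + 0.1400×835.79 + 0.3000×2142.62 = 836.9174 per 100,000.
Difference = 784.4574 − 836.9174 = -52.4600.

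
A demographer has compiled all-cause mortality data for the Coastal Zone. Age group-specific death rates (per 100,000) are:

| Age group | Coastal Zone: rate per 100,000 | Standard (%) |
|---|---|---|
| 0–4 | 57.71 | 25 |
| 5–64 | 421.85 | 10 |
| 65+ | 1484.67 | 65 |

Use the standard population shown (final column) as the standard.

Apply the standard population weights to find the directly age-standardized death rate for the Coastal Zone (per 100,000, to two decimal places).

Standard weights: 0.25, 0.10, 0.65.
Standardized rate: 0.2500×57.71 + 0.1000×421.85 + 0.6500×1484.67 = 1021.6480 per 100,000.

1021.65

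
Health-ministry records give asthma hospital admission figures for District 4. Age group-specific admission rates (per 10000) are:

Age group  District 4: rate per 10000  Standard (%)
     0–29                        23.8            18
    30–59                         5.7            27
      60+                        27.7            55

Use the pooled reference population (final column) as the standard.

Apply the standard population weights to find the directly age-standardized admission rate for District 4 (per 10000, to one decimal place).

21.1

Standard weights: 0.18, 0.27, 0.55.
Standardized rate: 0.1800×23.8 + 0.2700×5.7 + 0.5500×27.7 = 21.0580 per 10000.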